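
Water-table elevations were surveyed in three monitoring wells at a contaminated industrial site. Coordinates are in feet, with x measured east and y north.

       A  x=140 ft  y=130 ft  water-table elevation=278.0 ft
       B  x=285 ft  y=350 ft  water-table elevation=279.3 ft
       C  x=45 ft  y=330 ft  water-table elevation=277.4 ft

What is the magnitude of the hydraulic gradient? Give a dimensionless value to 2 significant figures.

0.0079

With h = a·x + b·y + c and A as origin, the differences give:
  145·a + 220·b = +1.3
  (-95)·a + 200·b = -0.6
Eliminate b (×200 and ×220, subtract): 49900·a = 392.00 → a = ∂h/∂x = +0.007856
Back-substitute: b = ∂h/∂y = +0.0007315.
|∇h| = √(0.007856² + 0.0007315²) = 0.00789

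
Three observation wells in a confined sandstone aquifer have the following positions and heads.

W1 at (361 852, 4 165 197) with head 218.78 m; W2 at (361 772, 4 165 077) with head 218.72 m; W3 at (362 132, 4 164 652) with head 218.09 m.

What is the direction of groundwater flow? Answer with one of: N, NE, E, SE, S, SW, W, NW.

SE

Three-point gradient (reference W1): Δ to W2 = (-80, -120, -0.06), Δ to W3 = (280, -545, -0.69).
∂h/∂x = -0.0006490, ∂h/∂y = +0.0009326 (det = 77200).
Flow = −∇h = (+0.0006490 east, -0.0009326 north), which points southeast.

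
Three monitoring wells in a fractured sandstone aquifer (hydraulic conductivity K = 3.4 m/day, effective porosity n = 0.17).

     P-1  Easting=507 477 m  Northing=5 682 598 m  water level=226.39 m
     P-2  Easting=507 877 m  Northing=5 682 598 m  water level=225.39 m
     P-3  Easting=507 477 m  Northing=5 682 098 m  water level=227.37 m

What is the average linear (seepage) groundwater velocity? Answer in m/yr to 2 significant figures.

23 m/yr

∂h/∂x = (225.39 − 226.39) / (507877 − 507477) = -0.002500
∂h/∂y = (227.37 − 226.39) / (5682098 − 5682598) = -0.001960
|∇h| = √(-0.002500² + -0.001960²) = 0.003177
Seepage velocity v = K·i/n = 3.4 × 0.003177 / 0.17 = 0.06354 m/day = 23.21 m/yr.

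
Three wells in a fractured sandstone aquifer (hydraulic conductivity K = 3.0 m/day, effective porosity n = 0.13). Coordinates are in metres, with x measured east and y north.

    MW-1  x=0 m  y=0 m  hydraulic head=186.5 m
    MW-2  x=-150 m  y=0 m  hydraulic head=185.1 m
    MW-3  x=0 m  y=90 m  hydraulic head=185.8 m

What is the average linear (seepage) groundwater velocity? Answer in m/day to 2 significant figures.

0.28 m/day

∂h/∂x = (185.1 − 186.5) / (-150 − 0) = +0.009333
∂h/∂y = (185.8 − 186.5) / (90 − 0) = -0.007778
|∇h| = √(0.009333² + -0.007778²) = 0.01215
Seepage velocity v = K·i/n = 3.0 × 0.01215 / 0.13 = 0.2804 m/day.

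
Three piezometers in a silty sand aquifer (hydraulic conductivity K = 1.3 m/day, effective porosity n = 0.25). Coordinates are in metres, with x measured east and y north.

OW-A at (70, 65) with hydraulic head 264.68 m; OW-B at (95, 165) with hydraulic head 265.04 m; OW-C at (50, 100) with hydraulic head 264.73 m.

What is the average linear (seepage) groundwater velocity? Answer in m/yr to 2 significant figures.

Differences from OW-A: to OW-B (Δx, Δy, Δh) = (25, 100, +0.36); to OW-C = (-20, 35, +0.05).
Solve a·Δx + b·Δy = Δh: det = 25·35 − (-20)·100 = 2875.
∂h/∂x = [(+0.36)·35 − (+0.05)·100] / 2875 = +0.002643
∂h/∂y = [25·(+0.05) − (-20)·(+0.36)] / 2875 = +0.002939
|∇h| = √(0.002643² + 0.002939²) = 0.003953
Seepage velocity v = K·i/n = 1.3 × 0.003953 / 0.25 = 0.02056 m/day = 7.51 m/yr.

7.5 m/yr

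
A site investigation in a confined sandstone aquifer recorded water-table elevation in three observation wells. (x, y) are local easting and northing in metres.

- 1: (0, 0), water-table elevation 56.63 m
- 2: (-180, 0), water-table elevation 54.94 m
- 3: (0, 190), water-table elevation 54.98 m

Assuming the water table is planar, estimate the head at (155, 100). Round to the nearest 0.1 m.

∂h/∂x = (54.94 − 56.63) / (-180 − 0) = +0.009389
∂h/∂y = (54.98 − 56.63) / (190 − 0) = -0.008684
h(155, 100) = 56.63 + (+0.009389)·(155) + (-0.008684)·(100) = 56.63 +1.455 -0.868 = 57.217 m.

57.2 m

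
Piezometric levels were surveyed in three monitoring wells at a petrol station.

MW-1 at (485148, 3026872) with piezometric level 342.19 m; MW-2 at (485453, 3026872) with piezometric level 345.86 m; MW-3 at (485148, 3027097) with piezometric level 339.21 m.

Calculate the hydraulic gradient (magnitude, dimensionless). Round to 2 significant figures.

0.018

∂h/∂x = (345.86 − 342.19) / (485453 − 485148) = +0.01203
∂h/∂y = (339.21 − 342.19) / (3027097 − 3026872) = -0.01324
|∇h| = √(0.01203² + -0.01324²) = 0.01789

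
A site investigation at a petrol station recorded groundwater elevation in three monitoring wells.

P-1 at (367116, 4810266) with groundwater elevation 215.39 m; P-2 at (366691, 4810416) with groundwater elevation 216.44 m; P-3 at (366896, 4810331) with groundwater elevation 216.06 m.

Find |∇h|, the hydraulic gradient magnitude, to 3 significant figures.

Taking P-1 as reference: P-2−P-1 = (-425, 150, +1.05); P-3−P-1 = (-220, 65, +0.67).
Solve a·Δx + b·Δy = Δh: det = (-425)·65 − (-220)·150 = 5375.
∂h/∂x = [(+1.05)·65 − (+0.67)·150] / 5375 = -0.006000
∂h/∂y = [(-425)·(+0.67) − (-220)·(+1.05)] / 5375 = -0.01000
|∇h| = √(-0.006000² + -0.01000²) = 0.01166

0.0117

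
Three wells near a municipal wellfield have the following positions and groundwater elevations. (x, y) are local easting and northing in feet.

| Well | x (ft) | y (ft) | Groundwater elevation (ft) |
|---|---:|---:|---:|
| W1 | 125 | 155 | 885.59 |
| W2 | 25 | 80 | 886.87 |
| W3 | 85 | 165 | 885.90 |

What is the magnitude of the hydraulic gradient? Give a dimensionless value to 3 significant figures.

Differences from W1: to W2 (Δx, Δy, Δh) = (-100, -75, +1.28); to W3 = (-40, 10, +0.31).
Determinant of the coordinate differences = (-100)·10 − (-40)·(-75) = -4000.
∂h/∂x = [(+1.28)·10 − (+0.31)·(-75)] / -4000 = -0.009012
∂h/∂y = [(-100)·(+0.31) − (-40)·(+1.28)] / -4000 = -0.005050
|∇h| = √(-0.009012² + -0.005050²) = 0.01033

0.0103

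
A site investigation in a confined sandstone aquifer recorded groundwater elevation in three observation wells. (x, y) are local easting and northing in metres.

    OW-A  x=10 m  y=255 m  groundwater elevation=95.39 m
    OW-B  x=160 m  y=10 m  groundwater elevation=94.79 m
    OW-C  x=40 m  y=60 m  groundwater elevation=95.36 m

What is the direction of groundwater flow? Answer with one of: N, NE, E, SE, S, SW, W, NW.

Taking OW-A as reference: OW-B−OW-A = (150, -245, -0.60); OW-C−OW-A = (30, -195, -0.03).
Solve a·Δx + b·Δy = Δh: det = 150·(-195) − 30·(-245) = -21900.
∂h/∂x = [(-0.60)·(-195) − (-0.03)·(-245)] / -21900 = -0.005007
∂h/∂y = [150·(-0.03) − 30·(-0.60)] / -21900 = -0.0006164
Flow = −∇h = (+0.005007 east, +0.0006164 north), which points east.

E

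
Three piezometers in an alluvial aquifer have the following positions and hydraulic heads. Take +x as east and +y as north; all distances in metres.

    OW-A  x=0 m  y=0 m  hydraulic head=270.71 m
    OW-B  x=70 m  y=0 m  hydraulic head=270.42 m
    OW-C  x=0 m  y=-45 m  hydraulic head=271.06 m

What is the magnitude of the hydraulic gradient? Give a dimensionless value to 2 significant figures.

0.0088

∂h/∂x = (270.42 − 270.71) / (70 − 0) = -0.004143
∂h/∂y = (271.06 − 270.71) / (-45 − 0) = -0.007778
|∇h| = √(-0.004143² + -0.007778²) = 0.008813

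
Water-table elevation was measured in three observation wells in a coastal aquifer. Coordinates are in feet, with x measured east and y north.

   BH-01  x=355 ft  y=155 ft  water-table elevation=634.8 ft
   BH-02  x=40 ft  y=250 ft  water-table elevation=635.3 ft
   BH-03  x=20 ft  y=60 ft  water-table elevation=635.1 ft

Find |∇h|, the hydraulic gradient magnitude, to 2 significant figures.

Taking BH-01 as reference: BH-02−BH-01 = (-315, 95, +0.5); BH-03−BH-01 = (-335, -95, +0.3).
Solve a·Δx + b·Δy = Δh: det = (-315)·(-95) − (-335)·95 = 61750.
∂h/∂x = [(+0.5)·(-95) − (+0.3)·95] / 61750 = -0.001231
∂h/∂y = [(-315)·(+0.3) − (-335)·(+0.5)] / 61750 = +0.001182
|∇h| = √(-0.001231² + 0.001182²) = 0.001707

0.0017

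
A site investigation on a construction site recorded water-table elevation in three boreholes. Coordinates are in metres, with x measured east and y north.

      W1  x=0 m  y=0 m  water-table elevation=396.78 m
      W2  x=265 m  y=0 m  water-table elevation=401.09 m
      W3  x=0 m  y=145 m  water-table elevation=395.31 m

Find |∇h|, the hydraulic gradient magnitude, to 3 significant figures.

∂h/∂x = (401.09 − 396.78) / (265 − 0) = +0.01626
∂h/∂y = (395.31 − 396.78) / (145 − 0) = -0.01014
|∇h| = √(0.01626² + -0.01014²) = 0.01916

0.0192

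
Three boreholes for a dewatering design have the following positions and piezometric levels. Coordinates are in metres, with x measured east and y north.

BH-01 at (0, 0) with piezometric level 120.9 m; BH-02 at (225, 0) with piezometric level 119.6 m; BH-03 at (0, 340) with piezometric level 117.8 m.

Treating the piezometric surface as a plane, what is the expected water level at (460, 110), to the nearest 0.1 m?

∂h/∂x = (119.6 − 120.9) / (225 − 0) = -0.005778
∂h/∂y = (117.8 − 120.9) / (340 − 0) = -0.009118
h(460, 110) = 120.9 + (-0.005778)·(460) + (-0.009118)·(110) = 120.9 -2.658 -1.003 = 117.239 m.

117.2 m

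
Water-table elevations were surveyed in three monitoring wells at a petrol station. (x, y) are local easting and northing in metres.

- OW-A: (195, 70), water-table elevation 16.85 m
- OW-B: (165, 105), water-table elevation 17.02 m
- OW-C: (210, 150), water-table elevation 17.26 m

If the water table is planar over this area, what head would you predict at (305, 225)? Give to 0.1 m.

17.7 m

With h = a·x + b·y + c and OW-A as origin, the differences give:
  (-30)·a + 35·b = +0.17
  15·a + 80·b = +0.41
Eliminate b (×80 and ×35, subtract): -2925·a = -0.750 → a = ∂h/∂x = +0.0002564
Back-substitute: b = ∂h/∂y = +0.005077.
h(305, 225) = 16.85 + (+0.0002564)·(110) + (+0.005077)·(155) = 16.85 +0.028 +0.787 = 17.665 m.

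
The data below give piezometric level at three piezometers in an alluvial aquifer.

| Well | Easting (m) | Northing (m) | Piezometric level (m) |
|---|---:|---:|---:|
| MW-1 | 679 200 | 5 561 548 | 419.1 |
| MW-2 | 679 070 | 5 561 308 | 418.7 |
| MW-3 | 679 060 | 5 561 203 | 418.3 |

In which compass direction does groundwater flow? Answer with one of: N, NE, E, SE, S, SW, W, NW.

Differences from MW-1: to MW-2 (Δx, Δy, Δh) = (-130, -240, -0.4); to MW-3 = (-140, -345, -0.8).
Determinant of the coordinate differences = (-130)·(-345) − (-140)·(-240) = 11250.
∂h/∂x = [(-0.4)·(-345) − (-0.8)·(-240)] / 11250 = -0.004800
∂h/∂y = [(-130)·(-0.8) − (-140)·(-0.4)] / 11250 = +0.004267
Flow = −∇h = (+0.004800 east, -0.004267 north), which points southeast.

SE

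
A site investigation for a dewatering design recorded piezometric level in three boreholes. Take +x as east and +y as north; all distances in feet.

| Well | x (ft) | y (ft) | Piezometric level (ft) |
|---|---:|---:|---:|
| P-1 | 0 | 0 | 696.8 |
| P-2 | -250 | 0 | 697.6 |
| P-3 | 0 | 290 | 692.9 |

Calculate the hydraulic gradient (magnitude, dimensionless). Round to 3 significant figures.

0.0138

∂h/∂x = (697.6 − 696.8) / (-250 − 0) = -0.003200
∂h/∂y = (692.9 − 696.8) / (290 − 0) = -0.01345
|∇h| = √(-0.003200² + -0.01345²) = 0.01383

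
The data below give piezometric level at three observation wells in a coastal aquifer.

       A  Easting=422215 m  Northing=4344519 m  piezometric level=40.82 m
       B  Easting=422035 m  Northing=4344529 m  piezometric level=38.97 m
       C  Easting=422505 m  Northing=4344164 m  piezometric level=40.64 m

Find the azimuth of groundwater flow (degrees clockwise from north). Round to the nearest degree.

229°

Taking A as reference: B−A = (-180, 10, -1.85); C−A = (290, -355, -0.18).
Solve a·Δx + b·Δy = Δh: det = (-180)·(-355) − 290·10 = 61000.
∂h/∂x = [(-1.85)·(-355) − (-0.18)·10] / 61000 = +0.01080
∂h/∂y = [(-180)·(-0.18) − 290·(-1.85)] / 61000 = +0.009326
Flow direction (−∇h) has components (-0.01080 E, -0.009326 N).
Azimuth = atan2(E, N) = atan2(-0.01080, -0.009326) = 229.2° ≈ 229°.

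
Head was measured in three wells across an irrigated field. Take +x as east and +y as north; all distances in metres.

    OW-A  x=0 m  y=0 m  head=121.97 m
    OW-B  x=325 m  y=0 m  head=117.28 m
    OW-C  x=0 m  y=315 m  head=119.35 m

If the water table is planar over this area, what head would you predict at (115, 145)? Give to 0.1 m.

119.1 m

∂h/∂x = (117.28 − 121.97) / (325 − 0) = -0.01443
∂h/∂y = (119.35 − 121.97) / (315 − 0) = -0.008317
h(115, 145) = 121.97 + (-0.01443)·(115) + (-0.008317)·(145) = 121.97 -1.660 -1.206 = 119.104 m.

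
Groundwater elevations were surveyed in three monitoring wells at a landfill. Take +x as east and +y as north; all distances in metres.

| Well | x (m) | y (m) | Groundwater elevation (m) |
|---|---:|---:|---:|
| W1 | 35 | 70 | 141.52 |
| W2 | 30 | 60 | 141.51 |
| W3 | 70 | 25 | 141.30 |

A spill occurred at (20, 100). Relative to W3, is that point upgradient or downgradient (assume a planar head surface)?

upgradient

Three-point gradient (reference W1): Δ to W2 = (-5, -10, -0.01), Δ to W3 = (35, -45, -0.22).
∂h/∂x = -0.003043, ∂h/∂y = +0.002522 (det = 575).
Head at (20, 100) = 141.52 + (-0.003043)·(-15) + (+0.002522)·(30) = 141.64 m.
That is higher than the 141.30 m at W3, so the point is upgradient.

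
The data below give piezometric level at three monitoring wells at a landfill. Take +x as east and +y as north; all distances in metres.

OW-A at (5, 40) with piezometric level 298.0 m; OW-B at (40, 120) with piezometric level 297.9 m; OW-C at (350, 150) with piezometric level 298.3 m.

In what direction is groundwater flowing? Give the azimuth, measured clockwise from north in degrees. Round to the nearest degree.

Taking OW-A as reference: OW-B−OW-A = (35, 80, -0.1); OW-C−OW-A = (345, 110, +0.3).
Determinant of the coordinate differences = 35·110 − 345·80 = -23750.
∂h/∂x = [(-0.1)·110 − (+0.3)·80] / -23750 = +0.001474
∂h/∂y = [35·(+0.3) − 345·(-0.1)] / -23750 = -0.001895
Flow direction (−∇h) has components (-0.001474 E, +0.001895 N).
Azimuth = atan2(E, N) = atan2(-0.001474, +0.001895) = 322.1° ≈ 322°.

322°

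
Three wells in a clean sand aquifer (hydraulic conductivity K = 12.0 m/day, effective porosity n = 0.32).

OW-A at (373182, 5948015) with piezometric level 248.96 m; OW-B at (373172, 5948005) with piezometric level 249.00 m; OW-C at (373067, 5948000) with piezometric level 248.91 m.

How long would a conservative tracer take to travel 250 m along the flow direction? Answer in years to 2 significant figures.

3.5 years

Three-point gradient (reference OW-A): Δ to OW-B = (-10, -10, +0.04), Δ to OW-C = (-115, -15, -0.05).
∂h/∂x = +0.001100, ∂h/∂y = -0.005100 (det = -1000).
|∇h| = √(0.001100² + -0.005100²) = 0.005217
Seepage velocity v = K·i/n = 12.0 × 0.005217 / 0.32 = 0.1956 m/day.
t = 250 / 0.1956 = 1278 days = 3.5 years.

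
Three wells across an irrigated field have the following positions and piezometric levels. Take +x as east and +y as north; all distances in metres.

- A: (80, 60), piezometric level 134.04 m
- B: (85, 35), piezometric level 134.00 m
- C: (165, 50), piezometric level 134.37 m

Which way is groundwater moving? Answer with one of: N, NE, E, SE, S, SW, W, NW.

SW

Three-point gradient (reference A): Δ to B = (5, -25, -0.04), Δ to C = (85, -10, +0.33).
∂h/∂x = +0.004169, ∂h/∂y = +0.002434 (det = 2075).
Flow = −∇h = (-0.004169 east, -0.002434 north), which points southwest.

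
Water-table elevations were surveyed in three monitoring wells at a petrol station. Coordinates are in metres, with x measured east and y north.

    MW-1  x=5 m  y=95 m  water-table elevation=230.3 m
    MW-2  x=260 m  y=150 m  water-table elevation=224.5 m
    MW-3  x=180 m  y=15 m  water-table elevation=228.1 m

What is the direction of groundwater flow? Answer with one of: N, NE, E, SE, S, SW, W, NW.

Three-point gradient (reference MW-1): Δ to MW-2 = (255, 55, -5.8), Δ to MW-3 = (175, -80, -2.2).
∂h/∂x = -0.01948, ∂h/∂y = -0.01512 (det = -30025).
Flow = −∇h = (+0.01948 east, +0.01512 north), which points northeast.

NE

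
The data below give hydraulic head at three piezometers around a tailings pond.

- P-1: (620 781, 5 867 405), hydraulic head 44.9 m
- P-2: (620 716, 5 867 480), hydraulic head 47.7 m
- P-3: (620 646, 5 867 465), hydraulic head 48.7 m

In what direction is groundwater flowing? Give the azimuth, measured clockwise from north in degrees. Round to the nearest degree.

Taking P-1 as reference: P-2−P-1 = (-65, 75, +2.8); P-3−P-1 = (-135, 60, +3.8).
Determinant of the coordinate differences = (-65)·60 − (-135)·75 = 6225.
∂h/∂x = [(+2.8)·60 − (+3.8)·75] / 6225 = -0.01880
∂h/∂y = [(-65)·(+3.8) − (-135)·(+2.8)] / 6225 = +0.02104
Flow direction (−∇h) has components (+0.01880 E, -0.02104 N).
Azimuth = atan2(E, N) = atan2(+0.01880, -0.02104) = 138.2° ≈ 138°.

138°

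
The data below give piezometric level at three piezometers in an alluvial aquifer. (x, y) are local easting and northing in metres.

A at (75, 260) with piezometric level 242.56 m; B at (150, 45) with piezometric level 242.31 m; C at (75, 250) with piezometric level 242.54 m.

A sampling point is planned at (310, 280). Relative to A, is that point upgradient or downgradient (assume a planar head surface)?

With h = a·x + b·y + c and A as origin, the differences give:
  75·a + (-215)·b = -0.25
  0·a + (-10)·b = -0.02
Eliminate b (×(-10) and ×(-215), subtract): -750·a = -1.800 → a = ∂h/∂x = +0.002400
Back-substitute: b = ∂h/∂y = +0.002000.
Head at (310, 280) = 242.56 + (+0.002400)·(235) + (+0.002000)·(20) = 243.16 m.
That is higher than the 242.56 m at A, so the point is upgradient.

upgradient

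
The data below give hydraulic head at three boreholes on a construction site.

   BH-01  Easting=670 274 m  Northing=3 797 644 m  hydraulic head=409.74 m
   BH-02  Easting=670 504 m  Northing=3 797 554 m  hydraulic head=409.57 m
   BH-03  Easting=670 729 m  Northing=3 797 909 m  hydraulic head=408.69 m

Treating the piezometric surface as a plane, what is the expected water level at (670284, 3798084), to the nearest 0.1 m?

Differences from BH-01: to BH-02 (Δx, Δy, Δh) = (230, -90, -0.17); to BH-03 = (455, 265, -1.05).
Determinant of the coordinate differences = 230·265 − 455·(-90) = 101900.
∂h/∂x = [(-0.17)·265 − (-1.05)·(-90)] / 101900 = -0.001369
∂h/∂y = [230·(-1.05) − 455·(-0.17)] / 101900 = -0.001611
h(670284, 3798084) = 409.74 + (-0.001369)·(10) + (-0.001611)·(440) = 409.74 -0.014 -0.709 = 409.018 m.

409.0 m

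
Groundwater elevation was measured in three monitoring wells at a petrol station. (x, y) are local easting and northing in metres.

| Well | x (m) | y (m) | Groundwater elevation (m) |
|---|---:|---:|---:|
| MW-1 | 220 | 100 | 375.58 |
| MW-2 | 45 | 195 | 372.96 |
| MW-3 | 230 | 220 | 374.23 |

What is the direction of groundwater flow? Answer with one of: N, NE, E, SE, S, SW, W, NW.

With h = a·x + b·y + c and MW-1 as origin, the differences give:
  (-175)·a + 95·b = -2.62
  10·a + 120·b = -1.35
Eliminate b (×120 and ×95, subtract): -21950·a = -186.150 → a = ∂h/∂x = +0.008481
Back-substitute: b = ∂h/∂y = -0.01196.
Flow = −∇h = (-0.008481 east, +0.01196 north), which points northwest.

NW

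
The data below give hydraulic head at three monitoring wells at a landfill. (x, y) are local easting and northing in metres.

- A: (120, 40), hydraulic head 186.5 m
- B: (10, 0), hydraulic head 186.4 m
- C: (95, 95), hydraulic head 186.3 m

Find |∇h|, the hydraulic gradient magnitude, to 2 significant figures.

0.0034

Taking A as reference: B−A = (-110, -40, -0.1); C−A = (-25, 55, -0.2).
Determinant of the coordinate differences = (-110)·55 − (-25)·(-40) = -7050.
∂h/∂x = [(-0.1)·55 − (-0.2)·(-40)] / -7050 = +0.001915
∂h/∂y = [(-110)·(-0.2) − (-25)·(-0.1)] / -7050 = -0.002766
|∇h| = √(0.001915² + -0.002766²) = 0.003364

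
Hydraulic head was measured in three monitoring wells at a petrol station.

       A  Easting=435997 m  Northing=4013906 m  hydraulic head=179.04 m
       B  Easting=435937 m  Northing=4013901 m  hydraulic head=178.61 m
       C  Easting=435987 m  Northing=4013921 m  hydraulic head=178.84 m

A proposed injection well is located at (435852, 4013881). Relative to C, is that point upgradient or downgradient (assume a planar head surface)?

downgradient

With h = a·x + b·y + c and A as origin, the differences give:
  (-60)·a + (-5)·b = -0.43
  (-10)·a + 15·b = -0.20
Eliminate b (×15 and ×(-5), subtract): -950·a = -7.450 → a = ∂h/∂x = +0.007842
Back-substitute: b = ∂h/∂y = -0.008105.
Head at (435852, 4013881) = 179.04 + (+0.007842)·(-145) + (-0.008105)·(-25) = 178.11 m.
That is lower than the 178.84 m at C, so the point is downgradient.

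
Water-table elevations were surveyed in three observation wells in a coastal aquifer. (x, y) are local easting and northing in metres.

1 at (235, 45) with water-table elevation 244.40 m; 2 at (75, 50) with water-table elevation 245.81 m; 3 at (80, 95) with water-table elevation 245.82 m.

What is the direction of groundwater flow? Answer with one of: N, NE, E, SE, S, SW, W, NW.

E

With h = a·x + b·y + c and 1 as origin, the differences give:
  (-160)·a + 5·b = +1.41
  (-155)·a + 50·b = +1.42
Eliminate b (×50 and ×5, subtract): -7225·a = 63.400 → a = ∂h/∂x = -0.008775
Back-substitute: b = ∂h/∂y = +0.001197.
Flow = −∇h = (+0.008775 east, -0.001197 north), which points east.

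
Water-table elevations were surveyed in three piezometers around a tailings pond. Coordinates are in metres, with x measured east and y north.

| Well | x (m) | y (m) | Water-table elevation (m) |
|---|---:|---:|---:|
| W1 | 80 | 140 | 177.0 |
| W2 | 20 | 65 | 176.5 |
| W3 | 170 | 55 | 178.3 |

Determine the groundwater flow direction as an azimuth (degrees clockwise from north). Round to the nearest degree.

Taking W1 as reference: W2−W1 = (-60, -75, -0.5); W3−W1 = (90, -85, +1.3).
Determinant of the coordinate differences = (-60)·(-85) − 90·(-75) = 11850.
∂h/∂x = [(-0.5)·(-85) − (+1.3)·(-75)] / 11850 = +0.01181
∂h/∂y = [(-60)·(+1.3) − 90·(-0.5)] / 11850 = -0.002785
Flow direction (−∇h) has components (-0.01181 E, +0.002785 N).
Azimuth = atan2(E, N) = atan2(-0.01181, +0.002785) = 283.3° ≈ 283°.

283°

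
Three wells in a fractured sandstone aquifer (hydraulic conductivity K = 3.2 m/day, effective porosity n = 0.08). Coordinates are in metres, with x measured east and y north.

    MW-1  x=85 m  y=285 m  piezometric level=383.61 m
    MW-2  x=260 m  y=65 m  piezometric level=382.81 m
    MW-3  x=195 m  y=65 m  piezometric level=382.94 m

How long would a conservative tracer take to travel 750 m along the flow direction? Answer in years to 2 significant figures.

18 years

Three-point gradient (reference MW-1): Δ to MW-2 = (175, -220, -0.80), Δ to MW-3 = (110, -220, -0.67).
∂h/∂x = -0.002000, ∂h/∂y = +0.002045 (det = -14300).
|∇h| = √(-0.002000² + 0.002045²) = 0.00286
Seepage velocity v = K·i/n = 3.2 × 0.00286 / 0.08 = 0.1144 m/day.
t = 750 / 0.1144 = 6556 days = 17.9 years.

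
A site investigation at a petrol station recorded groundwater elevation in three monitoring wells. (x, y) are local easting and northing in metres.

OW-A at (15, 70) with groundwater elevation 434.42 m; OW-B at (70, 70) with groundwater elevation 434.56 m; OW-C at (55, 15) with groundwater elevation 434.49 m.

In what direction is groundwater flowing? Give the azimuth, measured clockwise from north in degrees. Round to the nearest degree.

Taking OW-A as reference: OW-B−OW-A = (55, 0, +0.14); OW-C−OW-A = (40, -55, +0.07).
Solve a·Δx + b·Δy = Δh: det = 55·(-55) − 40·0 = -3025.
∂h/∂x = [(+0.14)·(-55) − (+0.07)·0] / -3025 = +0.002545
∂h/∂y = [55·(+0.07) − 40·(+0.14)] / -3025 = +0.0005785
Flow direction (−∇h) has components (-0.002545 E, -0.0005785 N).
Azimuth = atan2(E, N) = atan2(-0.002545, -0.0005785) = 257.2° ≈ 257°.

257°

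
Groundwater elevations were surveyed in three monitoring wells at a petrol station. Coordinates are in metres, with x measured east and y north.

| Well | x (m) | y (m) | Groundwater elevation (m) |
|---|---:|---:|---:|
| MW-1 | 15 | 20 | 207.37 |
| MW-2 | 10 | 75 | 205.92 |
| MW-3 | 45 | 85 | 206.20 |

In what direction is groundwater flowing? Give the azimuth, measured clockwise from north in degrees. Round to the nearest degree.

329°

Taking MW-1 as reference: MW-2−MW-1 = (-5, 55, -1.45); MW-3−MW-1 = (30, 65, -1.17).
Solve a·Δx + b·Δy = Δh: det = (-5)·65 − 30·55 = -1975.
∂h/∂x = [(-1.45)·65 − (-1.17)·55] / -1975 = +0.01514
∂h/∂y = [(-5)·(-1.17) − 30·(-1.45)] / -1975 = -0.02499
Flow direction (−∇h) has components (-0.01514 E, +0.02499 N).
Azimuth = atan2(E, N) = atan2(-0.01514, +0.02499) = 328.8° ≈ 329°.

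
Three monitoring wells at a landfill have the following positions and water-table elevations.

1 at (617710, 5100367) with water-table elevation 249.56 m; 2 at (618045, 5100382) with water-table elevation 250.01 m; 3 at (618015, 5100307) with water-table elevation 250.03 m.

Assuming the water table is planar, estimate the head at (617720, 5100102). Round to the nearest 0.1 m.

Differences from 1: to 2 (Δx, Δy, Δh) = (335, 15, +0.45); to 3 = (305, -60, +0.47).
Solve a·Δx + b·Δy = Δh: det = 335·(-60) − 305·15 = -24675.
∂h/∂x = [(+0.45)·(-60) − (+0.47)·15] / -24675 = +0.001380
∂h/∂y = [335·(+0.47) − 305·(+0.45)] / -24675 = -0.0008186
h(617720, 5100102) = 249.56 + (+0.001380)·(10) + (-0.0008186)·(-265) = 249.56 +0.014 +0.217 = 249.791 m.

249.8 m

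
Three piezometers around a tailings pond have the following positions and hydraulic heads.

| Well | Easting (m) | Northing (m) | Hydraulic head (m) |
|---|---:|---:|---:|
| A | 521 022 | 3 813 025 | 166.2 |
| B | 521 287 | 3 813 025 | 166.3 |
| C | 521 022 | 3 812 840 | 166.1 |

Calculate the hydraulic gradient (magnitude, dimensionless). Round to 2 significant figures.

∂h/∂x = (166.3 − 166.2) / (521287 − 521022) = +0.0003774
∂h/∂y = (166.1 − 166.2) / (3812840 − 3813025) = +0.0005405
|∇h| = √(0.0003774² + 0.0005405²) = 0.0006592

0.00066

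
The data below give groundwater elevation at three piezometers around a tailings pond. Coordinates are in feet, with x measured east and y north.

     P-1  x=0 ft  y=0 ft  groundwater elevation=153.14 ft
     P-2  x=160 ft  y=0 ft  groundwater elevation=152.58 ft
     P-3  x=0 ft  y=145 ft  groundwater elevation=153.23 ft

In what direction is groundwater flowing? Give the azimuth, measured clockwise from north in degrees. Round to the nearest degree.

100°

∂h/∂x = (152.58 − 153.14) / (160 − 0) = -0.003500
∂h/∂y = (153.23 − 153.14) / (145 − 0) = +0.0006207
Flow direction (−∇h) has components (+0.003500 E, -0.0006207 N).
Azimuth = atan2(E, N) = atan2(+0.003500, -0.0006207) = 100.1° ≈ 100°.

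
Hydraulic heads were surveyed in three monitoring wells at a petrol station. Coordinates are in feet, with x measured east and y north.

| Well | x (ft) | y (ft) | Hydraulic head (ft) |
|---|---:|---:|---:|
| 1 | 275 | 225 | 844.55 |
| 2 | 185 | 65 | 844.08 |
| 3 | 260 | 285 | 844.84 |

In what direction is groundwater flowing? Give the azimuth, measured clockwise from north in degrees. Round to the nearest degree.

With h = a·x + b·y + c and 1 as origin, the differences give:
  (-90)·a + (-160)·b = -0.47
  (-15)·a + 60·b = +0.29
Eliminate b (×60 and ×(-160), subtract): -7800·a = 18.200 → a = ∂h/∂x = -0.002333
Back-substitute: b = ∂h/∂y = +0.004250.
Flow direction (−∇h) has components (+0.002333 E, -0.004250 N).
Azimuth = atan2(E, N) = atan2(+0.002333, -0.004250) = 151.2° ≈ 151°.

151°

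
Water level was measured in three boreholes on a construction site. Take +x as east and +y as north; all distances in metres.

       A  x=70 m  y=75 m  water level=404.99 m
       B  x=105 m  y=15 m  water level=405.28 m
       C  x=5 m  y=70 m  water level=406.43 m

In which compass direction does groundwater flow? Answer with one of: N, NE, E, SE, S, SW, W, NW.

NE

Taking A as reference: B−A = (35, -60, +0.29); C−A = (-65, -5, +1.44).
Determinant of the coordinate differences = 35·(-5) − (-65)·(-60) = -4075.
∂h/∂x = [(+0.29)·(-5) − (+1.44)·(-60)] / -4075 = -0.02085
∂h/∂y = [35·(+1.44) − (-65)·(+0.29)] / -4075 = -0.01699
Flow = −∇h = (+0.02085 east, +0.01699 north), which points northeast.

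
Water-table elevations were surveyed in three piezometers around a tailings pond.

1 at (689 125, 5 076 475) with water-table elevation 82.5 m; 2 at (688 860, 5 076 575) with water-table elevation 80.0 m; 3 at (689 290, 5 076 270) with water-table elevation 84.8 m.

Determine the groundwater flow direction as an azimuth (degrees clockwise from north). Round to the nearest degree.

Differences from 1: to 2 (Δx, Δy, Δh) = (-265, 100, -2.5); to 3 = (165, -205, +2.3).
Solve a·Δx + b·Δy = Δh: det = (-265)·(-205) − 165·100 = 37825.
∂h/∂x = [(-2.5)·(-205) − (+2.3)·100] / 37825 = +0.007469
∂h/∂y = [(-265)·(+2.3) − 165·(-2.5)] / 37825 = -0.005208
Flow direction (−∇h) has components (-0.007469 E, +0.005208 N).
Azimuth = atan2(E, N) = atan2(-0.007469, +0.005208) = 304.9° ≈ 305°.

305°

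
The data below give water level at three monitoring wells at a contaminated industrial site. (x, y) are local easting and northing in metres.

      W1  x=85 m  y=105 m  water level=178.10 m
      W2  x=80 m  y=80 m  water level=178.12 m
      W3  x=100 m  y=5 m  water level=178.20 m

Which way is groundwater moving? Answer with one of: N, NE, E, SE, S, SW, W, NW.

NW

Three-point gradient (reference W1): Δ to W2 = (-5, -25, +0.02), Δ to W3 = (15, -100, +0.10).
∂h/∂x = +0.0005714, ∂h/∂y = -0.0009143 (det = 875).
Flow = −∇h = (-0.0005714 east, +0.0009143 north), which points northwest.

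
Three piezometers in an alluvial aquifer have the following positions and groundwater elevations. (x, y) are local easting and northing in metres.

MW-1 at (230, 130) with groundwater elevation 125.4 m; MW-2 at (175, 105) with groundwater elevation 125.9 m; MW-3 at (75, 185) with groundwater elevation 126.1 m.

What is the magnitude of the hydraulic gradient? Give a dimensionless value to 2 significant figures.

Taking MW-1 as reference: MW-2−MW-1 = (-55, -25, +0.5); MW-3−MW-1 = (-155, 55, +0.7).
Determinant of the coordinate differences = (-55)·55 − (-155)·(-25) = -6900.
∂h/∂x = [(+0.5)·55 − (+0.7)·(-25)] / -6900 = -0.006522
∂h/∂y = [(-55)·(+0.7) − (-155)·(+0.5)] / -6900 = -0.005652
|∇h| = √(-0.006522² + -0.005652²) = 0.00863

0.0086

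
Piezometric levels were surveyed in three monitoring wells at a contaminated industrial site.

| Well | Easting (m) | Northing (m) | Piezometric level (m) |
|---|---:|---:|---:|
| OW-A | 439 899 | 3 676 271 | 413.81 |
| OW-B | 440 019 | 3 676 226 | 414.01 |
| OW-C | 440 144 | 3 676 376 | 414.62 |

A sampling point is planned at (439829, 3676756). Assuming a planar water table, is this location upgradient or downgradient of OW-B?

upgradient

Differences from OW-A: to OW-B (Δx, Δy, Δh) = (120, -45, +0.20); to OW-C = (245, 105, +0.81).
Solve a·Δx + b·Δy = Δh: det = 120·105 − 245·(-45) = 23625.
∂h/∂x = [(+0.20)·105 − (+0.81)·(-45)] / 23625 = +0.002432
∂h/∂y = [120·(+0.81) − 245·(+0.20)] / 23625 = +0.002040
Head at (439829, 3676756) = 413.81 + (+0.002432)·(-70) + (+0.002040)·(485) = 414.63 m.
That is higher than the 414.01 m at OW-B, so the point is upgradient.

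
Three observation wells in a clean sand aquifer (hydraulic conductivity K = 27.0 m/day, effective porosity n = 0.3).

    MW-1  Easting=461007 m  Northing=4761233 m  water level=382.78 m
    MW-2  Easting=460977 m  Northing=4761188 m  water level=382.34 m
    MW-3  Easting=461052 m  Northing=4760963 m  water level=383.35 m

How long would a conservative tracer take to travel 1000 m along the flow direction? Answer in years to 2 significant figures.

Three-point gradient (reference MW-1): Δ to MW-2 = (-30, -45, -0.44), Δ to MW-3 = (45, -270, +0.57).
∂h/∂x = +0.01427, ∂h/∂y = +0.0002667 (det = 10125).
|∇h| = √(0.01427² + 0.0002667²) = 0.01427
Seepage velocity v = K·i/n = 27.0 × 0.01427 / 0.3 = 1.284 m/day.
t = 1000 / 1.284 = 778.8 days = 2.13 years.

2.1 years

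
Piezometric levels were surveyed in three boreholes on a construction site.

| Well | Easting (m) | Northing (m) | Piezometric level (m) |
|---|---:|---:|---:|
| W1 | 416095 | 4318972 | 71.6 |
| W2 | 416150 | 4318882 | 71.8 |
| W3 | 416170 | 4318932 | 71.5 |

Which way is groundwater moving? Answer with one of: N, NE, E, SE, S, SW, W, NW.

NE

With h = a·x + b·y + c and W1 as origin, the differences give:
  55·a + (-90)·b = +0.2
  75·a + (-40)·b = -0.1
Eliminate b (×(-40) and ×(-90), subtract): 4550·a = -17.00 → a = ∂h/∂x = -0.003736
Back-substitute: b = ∂h/∂y = -0.004505.
Flow = −∇h = (+0.003736 east, +0.004505 north), which points northeast.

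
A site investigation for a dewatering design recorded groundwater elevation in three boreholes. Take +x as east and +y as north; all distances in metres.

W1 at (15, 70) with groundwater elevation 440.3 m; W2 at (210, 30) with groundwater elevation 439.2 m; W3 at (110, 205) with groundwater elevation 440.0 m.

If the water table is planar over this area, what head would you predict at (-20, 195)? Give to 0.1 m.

440.7 m

Differences from W1: to W2 (Δx, Δy, Δh) = (195, -40, -1.1); to W3 = (95, 135, -0.3).
Determinant of the coordinate differences = 195·135 − 95·(-40) = 30125.
∂h/∂x = [(-1.1)·135 − (-0.3)·(-40)] / 30125 = -0.005328
∂h/∂y = [195·(-0.3) − 95·(-1.1)] / 30125 = +0.001527
h(-20, 195) = 440.3 + (-0.005328)·(-35) + (+0.001527)·(125) = 440.3 +0.186 +0.191 = 440.677 m.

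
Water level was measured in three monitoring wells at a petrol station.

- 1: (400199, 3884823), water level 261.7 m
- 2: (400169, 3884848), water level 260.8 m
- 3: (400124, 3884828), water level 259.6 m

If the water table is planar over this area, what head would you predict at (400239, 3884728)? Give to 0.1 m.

Taking 1 as reference: 2−1 = (-30, 25, -0.9); 3−1 = (-75, 5, -2.1).
Solve a·Δx + b·Δy = Δh: det = (-30)·5 − (-75)·25 = 1725.
∂h/∂x = [(-0.9)·5 − (-2.1)·25] / 1725 = +0.02783
∂h/∂y = [(-30)·(-2.1) − (-75)·(-0.9)] / 1725 = -0.002609
h(400239, 3884728) = 261.7 + (+0.02783)·(40) + (-0.002609)·(-95) = 261.7 +1.113 +0.248 = 263.061 m.

263.1 m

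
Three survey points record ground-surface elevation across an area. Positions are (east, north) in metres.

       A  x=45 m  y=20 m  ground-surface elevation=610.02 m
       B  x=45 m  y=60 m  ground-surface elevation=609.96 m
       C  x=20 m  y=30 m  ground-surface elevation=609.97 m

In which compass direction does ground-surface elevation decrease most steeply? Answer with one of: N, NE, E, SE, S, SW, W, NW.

NW

Differences from A: to B (Δx, Δy, Δh) = (0, 40, -0.06); to C = (-25, 10, -0.05).
Solve a·Δx + b·Δy = Δz: det = 0·10 − (-25)·40 = 1000.
∂z/∂x = [(-0.06)·10 − (-0.05)·40] / 1000 = +0.001400
∂z/∂y = [0·(-0.05) − (-25)·(-0.06)] / 1000 = -0.001500
Steepest decrease is along −∇f = (-0.001400 E, +0.001500 N) → northwest.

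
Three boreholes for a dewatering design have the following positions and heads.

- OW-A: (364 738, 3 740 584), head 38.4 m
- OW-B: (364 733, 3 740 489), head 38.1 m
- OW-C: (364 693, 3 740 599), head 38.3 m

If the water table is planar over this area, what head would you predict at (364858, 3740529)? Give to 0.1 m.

Taking OW-A as reference: OW-B−OW-A = (-5, -95, -0.3); OW-C−OW-A = (-45, 15, -0.1).
Solve a·Δx + b·Δy = Δh: det = (-5)·15 − (-45)·(-95) = -4350.
∂h/∂x = [(-0.3)·15 − (-0.1)·(-95)] / -4350 = +0.003218
∂h/∂y = [(-5)·(-0.1) − (-45)·(-0.3)] / -4350 = +0.002989
h(364858, 3740529) = 38.4 + (+0.003218)·(120) + (+0.002989)·(-55) = 38.4 +0.386 -0.164 = 38.622 m.

38.6 m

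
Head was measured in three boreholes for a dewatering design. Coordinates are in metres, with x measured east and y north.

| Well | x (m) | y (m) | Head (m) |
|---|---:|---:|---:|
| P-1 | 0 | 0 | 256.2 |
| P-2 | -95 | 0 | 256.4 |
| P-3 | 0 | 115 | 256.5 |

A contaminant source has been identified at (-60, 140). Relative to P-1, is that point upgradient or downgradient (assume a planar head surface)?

upgradient

∂h/∂x = (256.4 − 256.2) / (-95 − 0) = -0.002105
∂h/∂y = (256.5 − 256.2) / (115 − 0) = +0.002609
Head at (-60, 140) = 256.2 + (-0.002105)·(-60) + (+0.002609)·(140) = 256.69 m.
That is higher than the 256.2 m at P-1, so the point is upgradient.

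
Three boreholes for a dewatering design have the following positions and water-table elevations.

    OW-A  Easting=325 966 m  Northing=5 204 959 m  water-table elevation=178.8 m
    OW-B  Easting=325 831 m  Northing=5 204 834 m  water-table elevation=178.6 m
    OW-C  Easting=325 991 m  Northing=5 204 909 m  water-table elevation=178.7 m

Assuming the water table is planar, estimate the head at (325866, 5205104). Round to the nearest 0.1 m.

179.1 m

Taking OW-A as reference: OW-B−OW-A = (-135, -125, -0.2); OW-C−OW-A = (25, -50, -0.1).
Solve a·Δx + b·Δy = Δh: det = (-135)·(-50) − 25·(-125) = 9875.
∂h/∂x = [(-0.2)·(-50) − (-0.1)·(-125)] / 9875 = -0.0002532
∂h/∂y = [(-135)·(-0.1) − 25·(-0.2)] / 9875 = +0.001873
h(325866, 5205104) = 178.8 + (-0.0002532)·(-100) + (+0.001873)·(145) = 178.8 +0.025 +0.272 = 179.097 m.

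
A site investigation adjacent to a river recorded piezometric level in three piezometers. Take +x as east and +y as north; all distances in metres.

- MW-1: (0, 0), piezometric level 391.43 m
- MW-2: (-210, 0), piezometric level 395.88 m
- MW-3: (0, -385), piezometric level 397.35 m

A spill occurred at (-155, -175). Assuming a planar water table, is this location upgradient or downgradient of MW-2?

∂h/∂x = (395.88 − 391.43) / (-210 − 0) = -0.02119
∂h/∂y = (397.35 − 391.43) / (-385 − 0) = -0.01538
Head at (-155, -175) = 391.43 + (-0.02119)·(-155) + (-0.01538)·(-175) = 397.41 m.
That is higher than the 395.88 m at MW-2, so the point is upgradient.

upgradient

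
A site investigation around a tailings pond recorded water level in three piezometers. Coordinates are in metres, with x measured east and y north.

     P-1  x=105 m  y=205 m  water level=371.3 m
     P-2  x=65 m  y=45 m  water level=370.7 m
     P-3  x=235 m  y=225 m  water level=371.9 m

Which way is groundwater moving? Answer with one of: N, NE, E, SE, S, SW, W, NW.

With h = a·x + b·y + c and P-1 as origin, the differences give:
  (-40)·a + (-160)·b = -0.6
  130·a + 20·b = +0.6
Eliminate b (×20 and ×(-160), subtract): 20000·a = 84.00 → a = ∂h/∂x = +0.004200
Back-substitute: b = ∂h/∂y = +0.002700.
Flow = −∇h = (-0.004200 east, -0.002700 north), which points southwest.

SW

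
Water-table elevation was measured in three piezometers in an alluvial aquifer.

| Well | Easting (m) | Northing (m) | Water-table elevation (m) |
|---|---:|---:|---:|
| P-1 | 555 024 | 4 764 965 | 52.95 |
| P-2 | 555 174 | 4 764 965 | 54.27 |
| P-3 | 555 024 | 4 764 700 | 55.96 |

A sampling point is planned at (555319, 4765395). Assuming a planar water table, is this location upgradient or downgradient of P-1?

∂h/∂x = (54.27 − 52.95) / (555174 − 555024) = +0.008800
∂h/∂y = (55.96 − 52.95) / (4764700 − 4764965) = -0.01136
Head at (555319, 4765395) = 52.95 + (+0.008800)·(295) + (-0.01136)·(430) = 50.66 m.
That is lower than the 52.95 m at P-1, so the point is downgradient.

downgradient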